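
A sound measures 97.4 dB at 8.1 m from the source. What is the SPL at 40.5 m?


Given values:
  SPL1 = 97.4 dB, r1 = 8.1 m, r2 = 40.5 m
Formula: SPL2 = SPL1 - 20 * log10(r2 / r1)
Compute ratio: r2 / r1 = 40.5 / 8.1 = 5.0
Compute log10: log10(5.0) = 0.69897
Compute drop: 20 * 0.69897 = 13.9794
SPL2 = 97.4 - 13.9794 = 83.42

83.42 dB


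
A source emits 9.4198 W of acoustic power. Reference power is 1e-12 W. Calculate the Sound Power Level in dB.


Given values:
  W = 9.4198 W
  W_ref = 1e-12 W
Formula: SWL = 10 * log10(W / W_ref)
Compute ratio: W / W_ref = 9419800000000
Compute log10: log10(9419800000000) = 12.974042
Multiply: SWL = 10 * 12.974042 = 129.74

129.74 dB


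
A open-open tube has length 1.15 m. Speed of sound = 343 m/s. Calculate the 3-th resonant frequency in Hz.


Given values:
  Tube type: open-open, L = 1.15 m, c = 343 m/s, n = 3
Formula: f_n = n * c / (2 * L)
Compute 2 * L = 2 * 1.15 = 2.3
f = 3 * 343 / 2.3
f = 447.39

447.39 Hz


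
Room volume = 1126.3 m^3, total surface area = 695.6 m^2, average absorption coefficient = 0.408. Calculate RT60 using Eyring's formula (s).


Given values:
  V = 1126.3 m^3, S = 695.6 m^2, alpha = 0.408
Formula: RT60 = 0.161 * V / (-S * ln(1 - alpha))
Compute ln(1 - 0.408) = ln(0.592) = -0.524249
Denominator: -695.6 * -0.524249 = 364.6676
Numerator: 0.161 * 1126.3 = 181.3343
RT60 = 181.3343 / 364.6676 = 0.497

0.497 s


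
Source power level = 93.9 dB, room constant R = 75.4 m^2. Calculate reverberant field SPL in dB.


Given values:
  Lw = 93.9 dB, R = 75.4 m^2
Formula: SPL = Lw + 10 * log10(4 / R)
Compute 4 / R = 4 / 75.4 = 0.05305
Compute 10 * log10(0.05305) = -12.7531
SPL = 93.9 + (-12.7531) = 81.15

81.15 dB


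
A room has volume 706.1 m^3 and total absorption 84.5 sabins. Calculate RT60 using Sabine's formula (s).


Given values:
  V = 706.1 m^3
  A = 84.5 sabins
Formula: RT60 = 0.161 * V / A
Numerator: 0.161 * 706.1 = 113.6821
RT60 = 113.6821 / 84.5 = 1.345

1.345 s


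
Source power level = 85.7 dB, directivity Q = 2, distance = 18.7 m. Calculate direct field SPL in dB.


Given values:
  Lw = 85.7 dB, Q = 2, r = 18.7 m
Formula: SPL = Lw + 10 * log10(Q / (4 * pi * r^2))
Compute 4 * pi * r^2 = 4 * pi * 18.7^2 = 4394.3341
Compute Q / denom = 2 / 4394.3341 = 0.00045513
Compute 10 * log10(0.00045513) = -33.4186
SPL = 85.7 + (-33.4186) = 52.28

52.28 dB


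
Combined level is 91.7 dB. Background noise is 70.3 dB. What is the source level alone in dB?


Given values:
  L_total = 91.7 dB, L_bg = 70.3 dB
Formula: L_source = 10 * log10(10^(L_total/10) - 10^(L_bg/10))
Convert to linear:
  10^(91.7/10) = 1479108388.1682
  10^(70.3/10) = 10715193.0524
Difference: 1479108388.1682 - 10715193.0524 = 1468393195.1158
L_source = 10 * log10(1468393195.1158) = 91.67

91.67 dB


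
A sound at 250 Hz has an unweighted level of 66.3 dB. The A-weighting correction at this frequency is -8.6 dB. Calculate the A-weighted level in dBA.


Given values:
  SPL = 66.3 dB
  A-weighting at 250 Hz = -8.6 dB
Formula: L_A = SPL + A_weight
L_A = 66.3 + (-8.6)
L_A = 57.7

57.7 dBA


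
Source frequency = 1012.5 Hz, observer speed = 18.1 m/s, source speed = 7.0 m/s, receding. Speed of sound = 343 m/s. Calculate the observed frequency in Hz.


Given values:
  f_s = 1012.5 Hz, v_o = 18.1 m/s, v_s = 7.0 m/s
  Direction: receding
Formula: f_o = f_s * (c - v_o) / (c + v_s)
Numerator: c - v_o = 343 - 18.1 = 324.9
Denominator: c + v_s = 343 + 7.0 = 350.0
f_o = 1012.5 * 324.9 / 350.0 = 939.89

939.89 Hz


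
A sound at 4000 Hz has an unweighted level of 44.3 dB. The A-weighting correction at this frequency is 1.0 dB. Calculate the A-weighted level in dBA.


Given values:
  SPL = 44.3 dB
  A-weighting at 4000 Hz = 1.0 dB
Formula: L_A = SPL + A_weight
L_A = 44.3 + (1.0)
L_A = 45.3

45.3 dBA


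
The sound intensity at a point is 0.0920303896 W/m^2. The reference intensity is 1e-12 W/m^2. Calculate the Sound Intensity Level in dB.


Given values:
  I = 0.0920303896 W/m^2
  I_ref = 1e-12 W/m^2
Formula: SIL = 10 * log10(I / I_ref)
Compute ratio: I / I_ref = 92030389600
Compute log10: log10(92030389600) = 10.963931
Multiply: SIL = 10 * 10.963931 = 109.64

109.64 dB


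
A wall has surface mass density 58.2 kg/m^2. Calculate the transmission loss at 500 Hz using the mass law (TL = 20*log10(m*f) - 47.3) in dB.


Given values:
  m = 58.2 kg/m^2, f = 500 Hz
Formula: TL = 20 * log10(m * f) - 47.3
Compute m * f = 58.2 * 500 = 29100.0
Compute log10(29100.0) = 4.463893
Compute 20 * 4.463893 = 89.2779
TL = 89.2779 - 47.3 = 41.98

41.98 dB


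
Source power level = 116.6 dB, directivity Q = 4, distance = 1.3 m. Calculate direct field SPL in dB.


Given values:
  Lw = 116.6 dB, Q = 4, r = 1.3 m
Formula: SPL = Lw + 10 * log10(Q / (4 * pi * r^2))
Compute 4 * pi * r^2 = 4 * pi * 1.3^2 = 21.2372
Compute Q / denom = 4 / 21.2372 = 0.18834875
Compute 10 * log10(0.18834875) = -7.2504
SPL = 116.6 + (-7.2504) = 109.35

109.35 dB


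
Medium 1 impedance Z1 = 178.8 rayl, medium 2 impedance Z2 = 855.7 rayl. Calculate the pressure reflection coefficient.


Given values:
  Z1 = 178.8 rayl, Z2 = 855.7 rayl
Formula: R = (Z2 - Z1) / (Z2 + Z1)
Numerator: Z2 - Z1 = 855.7 - 178.8 = 676.9
Denominator: Z2 + Z1 = 855.7 + 178.8 = 1034.5
R = 676.9 / 1034.5 = 0.6543

0.6543


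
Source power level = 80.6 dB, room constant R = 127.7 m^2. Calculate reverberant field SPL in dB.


Given values:
  Lw = 80.6 dB, R = 127.7 m^2
Formula: SPL = Lw + 10 * log10(4 / R)
Compute 4 / R = 4 / 127.7 = 0.031323
Compute 10 * log10(0.031323) = -15.0414
SPL = 80.6 + (-15.0414) = 65.56

65.56 dB


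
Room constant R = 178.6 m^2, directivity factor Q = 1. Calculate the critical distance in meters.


Given values:
  R = 178.6 m^2, Q = 1
Formula: d_c = 0.141 * sqrt(Q * R)
Compute Q * R = 1 * 178.6 = 178.6
Compute sqrt(178.6) = 13.3641
d_c = 0.141 * 13.3641 = 1.884

1.884 m


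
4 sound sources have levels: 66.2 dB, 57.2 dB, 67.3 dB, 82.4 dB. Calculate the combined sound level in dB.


Formula: L_total = 10 * log10( sum(10^(Li/10)) )
  Source 1: 10^(66.2/10) = 4168693.8347
  Source 2: 10^(57.2/10) = 524807.4602
  Source 3: 10^(67.3/10) = 5370317.9637
  Source 4: 10^(82.4/10) = 173780082.8749
Sum of linear values = 183843902.1335
L_total = 10 * log10(183843902.1335) = 82.64

82.64 dB


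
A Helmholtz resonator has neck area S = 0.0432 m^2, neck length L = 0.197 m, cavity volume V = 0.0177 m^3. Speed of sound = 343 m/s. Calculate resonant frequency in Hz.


Given values:
  S = 0.0432 m^2, L = 0.197 m, V = 0.0177 m^3, c = 343 m/s
Formula: f = (c / (2*pi)) * sqrt(S / (V * L))
Compute V * L = 0.0177 * 0.197 = 0.0034869
Compute S / (V * L) = 0.0432 / 0.0034869 = 12.3892
Compute sqrt(12.3892) = 3.51983
Compute c / (2*pi) = 343 / 6.283185 = 54.590148
f = 54.590148 * 3.51983 = 192.15

192.15 Hz


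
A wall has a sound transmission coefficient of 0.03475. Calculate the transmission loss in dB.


Given values:
  tau = 0.03475
Formula: TL = 10 * log10(1 / tau)
Compute 1 / tau = 1 / 0.03475 = 28.777
Compute log10(28.777) = 1.459046
TL = 10 * 1.459046 = 14.59

14.59 dB


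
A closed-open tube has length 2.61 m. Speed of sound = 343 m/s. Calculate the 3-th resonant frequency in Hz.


Given values:
  Tube type: closed-open, L = 2.61 m, c = 343 m/s, n = 3
Formula: f_n = (2n - 1) * c / (4 * L)
Compute 2n - 1 = 2*3 - 1 = 5
Compute 4 * L = 4 * 2.61 = 10.44
f = 5 * 343 / 10.44
f = 164.27

164.27 Hz


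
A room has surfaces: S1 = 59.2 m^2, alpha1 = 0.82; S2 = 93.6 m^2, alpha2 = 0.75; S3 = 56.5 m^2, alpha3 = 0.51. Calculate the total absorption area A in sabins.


Given surfaces:
  Surface 1: 59.2 * 0.82 = 48.544
  Surface 2: 93.6 * 0.75 = 70.2
  Surface 3: 56.5 * 0.51 = 28.815
Formula: A = sum(Si * alpha_i)
A = 48.544 + 70.2 + 28.815
A = 147.56

147.56 sabins


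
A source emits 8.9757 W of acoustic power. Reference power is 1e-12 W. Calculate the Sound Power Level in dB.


Given values:
  W = 8.9757 W
  W_ref = 1e-12 W
Formula: SWL = 10 * log10(W / W_ref)
Compute ratio: W / W_ref = 8975700000000
Compute log10: log10(8975700000000) = 12.953068
Multiply: SWL = 10 * 12.953068 = 129.53

129.53 dB


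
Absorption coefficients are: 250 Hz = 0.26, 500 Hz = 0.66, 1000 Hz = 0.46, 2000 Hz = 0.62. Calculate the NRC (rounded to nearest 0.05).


Given values:
  a_250 = 0.26, a_500 = 0.66
  a_1000 = 0.46, a_2000 = 0.62
Formula: NRC = (a250 + a500 + a1000 + a2000) / 4
Sum = 0.26 + 0.66 + 0.46 + 0.62 = 2.0
NRC = 2.0 / 4 = 0.5
Rounded to nearest 0.05: 0.5

0.5


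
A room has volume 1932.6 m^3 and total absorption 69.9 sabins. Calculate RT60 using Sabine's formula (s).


Given values:
  V = 1932.6 m^3
  A = 69.9 sabins
Formula: RT60 = 0.161 * V / A
Numerator: 0.161 * 1932.6 = 311.1486
RT60 = 311.1486 / 69.9 = 4.451

4.451 s


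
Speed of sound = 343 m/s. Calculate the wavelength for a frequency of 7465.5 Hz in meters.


Given values:
  c = 343 m/s, f = 7465.5 Hz
Formula: lambda = c / f
lambda = 343 / 7465.5
lambda = 0.0459

0.0459 m


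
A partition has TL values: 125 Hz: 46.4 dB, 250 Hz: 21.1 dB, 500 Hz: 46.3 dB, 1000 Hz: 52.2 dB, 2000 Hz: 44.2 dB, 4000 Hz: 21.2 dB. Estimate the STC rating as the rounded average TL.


Given TL values at each frequency:
  125 Hz: 46.4 dB
  250 Hz: 21.1 dB
  500 Hz: 46.3 dB
  1000 Hz: 52.2 dB
  2000 Hz: 44.2 dB
  4000 Hz: 21.2 dB
Formula: STC ~ round(average of TL values)
Sum = 46.4 + 21.1 + 46.3 + 52.2 + 44.2 + 21.2 = 231.4
Average = 231.4 / 6 = 38.57
Rounded: 39

39


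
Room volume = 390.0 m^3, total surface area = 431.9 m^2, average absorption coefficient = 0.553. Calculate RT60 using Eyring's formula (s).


Given values:
  V = 390.0 m^3, S = 431.9 m^2, alpha = 0.553
Formula: RT60 = 0.161 * V / (-S * ln(1 - alpha))
Compute ln(1 - 0.553) = ln(0.447) = -0.805197
Denominator: -431.9 * -0.805197 = 347.7646
Numerator: 0.161 * 390.0 = 62.79
RT60 = 62.79 / 347.7646 = 0.181

0.181 s


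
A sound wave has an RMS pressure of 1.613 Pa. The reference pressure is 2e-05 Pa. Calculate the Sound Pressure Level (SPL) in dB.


Given values:
  p = 1.613 Pa
  p_ref = 2e-05 Pa
Formula: SPL = 20 * log10(p / p_ref)
Compute ratio: p / p_ref = 1.613 / 2e-05 = 80650
Compute log10: log10(80650) = 4.906604
Multiply: SPL = 20 * 4.906604 = 98.13

98.13 dB


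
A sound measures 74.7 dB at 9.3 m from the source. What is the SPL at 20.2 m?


Given values:
  SPL1 = 74.7 dB, r1 = 9.3 m, r2 = 20.2 m
Formula: SPL2 = SPL1 - 20 * log10(r2 / r1)
Compute ratio: r2 / r1 = 20.2 / 9.3 = 2.172
Compute log10: log10(2.172) = 0.33686
Compute drop: 20 * 0.33686 = 6.7372
SPL2 = 74.7 - 6.7372 = 67.96

67.96 dB


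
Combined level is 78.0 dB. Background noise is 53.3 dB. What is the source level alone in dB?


Given values:
  L_total = 78.0 dB, L_bg = 53.3 dB
Formula: L_source = 10 * log10(10^(L_total/10) - 10^(L_bg/10))
Convert to linear:
  10^(78.0/10) = 63095734.448
  10^(53.3/10) = 213796.209
Difference: 63095734.448 - 213796.209 = 62881938.239
L_source = 10 * log10(62881938.239) = 77.99

77.99 dB


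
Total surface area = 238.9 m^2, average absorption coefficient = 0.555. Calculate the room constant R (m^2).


Given values:
  S = 238.9 m^2, alpha = 0.555
Formula: R = S * alpha / (1 - alpha)
Numerator: 238.9 * 0.555 = 132.5895
Denominator: 1 - 0.555 = 0.445
R = 132.5895 / 0.445 = 297.95

297.95 m^2


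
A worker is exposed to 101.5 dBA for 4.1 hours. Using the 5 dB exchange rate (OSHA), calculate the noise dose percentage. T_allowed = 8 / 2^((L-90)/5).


Given values:
  L = 101.5 dBA, T = 4.1 hours
Formula: T_allowed = 8 / 2^((L - 90) / 5)
Compute exponent: (101.5 - 90) / 5 = 2.3
Compute 2^(2.3) = 4.924578
T_allowed = 8 / 4.924578 = 1.624505 hours
Dose = (T / T_allowed) * 100
Dose = (4.1 / 1.624505) * 100 = 252.38

252.38 %


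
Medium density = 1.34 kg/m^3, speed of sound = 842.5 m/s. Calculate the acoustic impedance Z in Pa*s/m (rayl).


Given values:
  rho = 1.34 kg/m^3
  c = 842.5 m/s
Formula: Z = rho * c
Z = 1.34 * 842.5
Z = 1128.95

1128.95 rayl


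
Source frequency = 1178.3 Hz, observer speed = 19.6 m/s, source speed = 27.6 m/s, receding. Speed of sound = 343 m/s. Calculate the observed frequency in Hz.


Given values:
  f_s = 1178.3 Hz, v_o = 19.6 m/s, v_s = 27.6 m/s
  Direction: receding
Formula: f_o = f_s * (c - v_o) / (c + v_s)
Numerator: c - v_o = 343 - 19.6 = 323.4
Denominator: c + v_s = 343 + 27.6 = 370.6
f_o = 1178.3 * 323.4 / 370.6 = 1028.23

1028.23 Hz


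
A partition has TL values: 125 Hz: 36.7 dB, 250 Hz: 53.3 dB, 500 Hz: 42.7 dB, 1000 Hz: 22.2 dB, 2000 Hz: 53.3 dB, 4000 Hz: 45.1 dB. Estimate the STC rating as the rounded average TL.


Given TL values at each frequency:
  125 Hz: 36.7 dB
  250 Hz: 53.3 dB
  500 Hz: 42.7 dB
  1000 Hz: 22.2 dB
  2000 Hz: 53.3 dB
  4000 Hz: 45.1 dB
Formula: STC ~ round(average of TL values)
Sum = 36.7 + 53.3 + 42.7 + 22.2 + 53.3 + 45.1 = 253.3
Average = 253.3 / 6 = 42.22
Rounded: 42

42


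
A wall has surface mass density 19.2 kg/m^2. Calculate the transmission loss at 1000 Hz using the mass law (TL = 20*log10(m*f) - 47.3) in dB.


Given values:
  m = 19.2 kg/m^2, f = 1000 Hz
Formula: TL = 20 * log10(m * f) - 47.3
Compute m * f = 19.2 * 1000 = 19200.0
Compute log10(19200.0) = 4.283301
Compute 20 * 4.283301 = 85.666
TL = 85.666 - 47.3 = 38.37

38.37 dB


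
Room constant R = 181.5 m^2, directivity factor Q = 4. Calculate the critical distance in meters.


Given values:
  R = 181.5 m^2, Q = 4
Formula: d_c = 0.141 * sqrt(Q * R)
Compute Q * R = 4 * 181.5 = 726.0
Compute sqrt(726.0) = 26.9444
d_c = 0.141 * 26.9444 = 3.799

3.799 m


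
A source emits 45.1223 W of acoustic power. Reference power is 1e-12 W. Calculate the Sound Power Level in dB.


Given values:
  W = 45.1223 W
  W_ref = 1e-12 W
Formula: SWL = 10 * log10(W / W_ref)
Compute ratio: W / W_ref = 45122300000000
Compute log10: log10(45122300000000) = 13.654391
Multiply: SWL = 10 * 13.654391 = 136.54

136.54 dB


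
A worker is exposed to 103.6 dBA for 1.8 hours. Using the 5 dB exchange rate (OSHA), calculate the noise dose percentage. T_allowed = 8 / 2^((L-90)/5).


Given values:
  L = 103.6 dBA, T = 1.8 hours
Formula: T_allowed = 8 / 2^((L - 90) / 5)
Compute exponent: (103.6 - 90) / 5 = 2.72
Compute 2^(2.72) = 6.588728
T_allowed = 8 / 6.588728 = 1.214195 hours
Dose = (T / T_allowed) * 100
Dose = (1.8 / 1.214195) * 100 = 148.25

148.25 %


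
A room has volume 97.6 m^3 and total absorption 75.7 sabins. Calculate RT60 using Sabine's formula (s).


Given values:
  V = 97.6 m^3
  A = 75.7 sabins
Formula: RT60 = 0.161 * V / A
Numerator: 0.161 * 97.6 = 15.7136
RT60 = 15.7136 / 75.7 = 0.208

0.208 s


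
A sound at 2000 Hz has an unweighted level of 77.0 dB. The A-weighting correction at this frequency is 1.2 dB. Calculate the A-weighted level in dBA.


Given values:
  SPL = 77.0 dB
  A-weighting at 2000 Hz = 1.2 dB
Formula: L_A = SPL + A_weight
L_A = 77.0 + (1.2)
L_A = 78.2

78.2 dBA


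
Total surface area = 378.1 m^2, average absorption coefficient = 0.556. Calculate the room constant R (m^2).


Given values:
  S = 378.1 m^2, alpha = 0.556
Formula: R = S * alpha / (1 - alpha)
Numerator: 378.1 * 0.556 = 210.2236
Denominator: 1 - 0.556 = 0.444
R = 210.2236 / 0.444 = 473.48

473.48 m^2


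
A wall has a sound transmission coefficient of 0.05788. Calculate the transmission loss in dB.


Given values:
  tau = 0.05788
Formula: TL = 10 * log10(1 / tau)
Compute 1 / tau = 1 / 0.05788 = 17.2771
Compute log10(17.2771) = 1.237471
TL = 10 * 1.237471 = 12.37

12.37 dB


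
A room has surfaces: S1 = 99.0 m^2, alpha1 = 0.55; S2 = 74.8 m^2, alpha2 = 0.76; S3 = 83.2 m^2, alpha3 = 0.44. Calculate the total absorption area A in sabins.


Given surfaces:
  Surface 1: 99.0 * 0.55 = 54.45
  Surface 2: 74.8 * 0.76 = 56.848
  Surface 3: 83.2 * 0.44 = 36.608
Formula: A = sum(Si * alpha_i)
A = 54.45 + 56.848 + 36.608
A = 147.91

147.91 sabins


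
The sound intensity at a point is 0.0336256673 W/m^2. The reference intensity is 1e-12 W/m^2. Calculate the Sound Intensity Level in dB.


Given values:
  I = 0.0336256673 W/m^2
  I_ref = 1e-12 W/m^2
Formula: SIL = 10 * log10(I / I_ref)
Compute ratio: I / I_ref = 33625667300
Compute log10: log10(33625667300) = 10.526671
Multiply: SIL = 10 * 10.526671 = 105.27

105.27 dB


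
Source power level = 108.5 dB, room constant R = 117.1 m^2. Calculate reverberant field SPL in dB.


Given values:
  Lw = 108.5 dB, R = 117.1 m^2
Formula: SPL = Lw + 10 * log10(4 / R)
Compute 4 / R = 4 / 117.1 = 0.034159
Compute 10 * log10(0.034159) = -14.6649
SPL = 108.5 + (-14.6649) = 93.84

93.84 dB


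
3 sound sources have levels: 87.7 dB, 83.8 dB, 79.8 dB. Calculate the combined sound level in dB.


Formula: L_total = 10 * log10( sum(10^(Li/10)) )
  Source 1: 10^(87.7/10) = 588843655.3556
  Source 2: 10^(83.8/10) = 239883291.9019
  Source 3: 10^(79.8/10) = 95499258.6021
Sum of linear values = 924226205.8596
L_total = 10 * log10(924226205.8596) = 89.66

89.66 dB


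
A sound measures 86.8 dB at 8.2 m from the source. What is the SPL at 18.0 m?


Given values:
  SPL1 = 86.8 dB, r1 = 8.2 m, r2 = 18.0 m
Formula: SPL2 = SPL1 - 20 * log10(r2 / r1)
Compute ratio: r2 / r1 = 18.0 / 8.2 = 2.1951
Compute log10: log10(2.1951) = 0.341454
Compute drop: 20 * 0.341454 = 6.8291
SPL2 = 86.8 - 6.8291 = 79.97

79.97 dB


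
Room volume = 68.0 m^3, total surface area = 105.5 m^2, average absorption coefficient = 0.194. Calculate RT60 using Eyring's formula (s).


Given values:
  V = 68.0 m^3, S = 105.5 m^2, alpha = 0.194
Formula: RT60 = 0.161 * V / (-S * ln(1 - alpha))
Compute ln(1 - 0.194) = ln(0.806) = -0.215672
Denominator: -105.5 * -0.215672 = 22.7534
Numerator: 0.161 * 68.0 = 10.948
RT60 = 10.948 / 22.7534 = 0.481

0.481 s


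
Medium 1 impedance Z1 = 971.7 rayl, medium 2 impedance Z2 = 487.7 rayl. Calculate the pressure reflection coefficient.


Given values:
  Z1 = 971.7 rayl, Z2 = 487.7 rayl
Formula: R = (Z2 - Z1) / (Z2 + Z1)
Numerator: Z2 - Z1 = 487.7 - 971.7 = -484.0
Denominator: Z2 + Z1 = 487.7 + 971.7 = 1459.4
R = -484.0 / 1459.4 = -0.3316

-0.3316


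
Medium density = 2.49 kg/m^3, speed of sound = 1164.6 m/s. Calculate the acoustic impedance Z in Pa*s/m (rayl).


Given values:
  rho = 2.49 kg/m^3
  c = 1164.6 m/s
Formula: Z = rho * c
Z = 2.49 * 1164.6
Z = 2899.85

2899.85 rayl


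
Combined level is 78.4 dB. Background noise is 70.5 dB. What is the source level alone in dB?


Given values:
  L_total = 78.4 dB, L_bg = 70.5 dB
Formula: L_source = 10 * log10(10^(L_total/10) - 10^(L_bg/10))
Convert to linear:
  10^(78.4/10) = 69183097.0919
  10^(70.5/10) = 11220184.543
Difference: 69183097.0919 - 11220184.543 = 57962912.5489
L_source = 10 * log10(57962912.5489) = 77.63

77.63 dB


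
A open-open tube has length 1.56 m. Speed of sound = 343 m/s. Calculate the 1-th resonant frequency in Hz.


Given values:
  Tube type: open-open, L = 1.56 m, c = 343 m/s, n = 1
Formula: f_n = n * c / (2 * L)
Compute 2 * L = 2 * 1.56 = 3.12
f = 1 * 343 / 3.12
f = 109.94

109.94 Hz


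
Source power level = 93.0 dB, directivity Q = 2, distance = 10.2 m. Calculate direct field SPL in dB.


Given values:
  Lw = 93.0 dB, Q = 2, r = 10.2 m
Formula: SPL = Lw + 10 * log10(Q / (4 * pi * r^2))
Compute 4 * pi * r^2 = 4 * pi * 10.2^2 = 1307.4052
Compute Q / denom = 2 / 1307.4052 = 0.00152975
Compute 10 * log10(0.00152975) = -28.1538
SPL = 93.0 + (-28.1538) = 64.85

64.85 dB


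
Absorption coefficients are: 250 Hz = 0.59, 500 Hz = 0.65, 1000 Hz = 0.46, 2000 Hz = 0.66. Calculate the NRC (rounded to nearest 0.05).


Given values:
  a_250 = 0.59, a_500 = 0.65
  a_1000 = 0.46, a_2000 = 0.66
Formula: NRC = (a250 + a500 + a1000 + a2000) / 4
Sum = 0.59 + 0.65 + 0.46 + 0.66 = 2.36
NRC = 2.36 / 4 = 0.59
Rounded to nearest 0.05: 0.6

0.6


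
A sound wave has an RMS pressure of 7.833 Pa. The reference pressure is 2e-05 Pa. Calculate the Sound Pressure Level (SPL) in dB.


Given values:
  p = 7.833 Pa
  p_ref = 2e-05 Pa
Formula: SPL = 20 * log10(p / p_ref)
Compute ratio: p / p_ref = 7.833 / 2e-05 = 391650
Compute log10: log10(391650) = 5.592898
Multiply: SPL = 20 * 5.592898 = 111.86

111.86 dB


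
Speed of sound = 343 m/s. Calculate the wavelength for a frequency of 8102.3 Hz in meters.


Given values:
  c = 343 m/s, f = 8102.3 Hz
Formula: lambda = c / f
lambda = 343 / 8102.3
lambda = 0.0423

0.0423 m


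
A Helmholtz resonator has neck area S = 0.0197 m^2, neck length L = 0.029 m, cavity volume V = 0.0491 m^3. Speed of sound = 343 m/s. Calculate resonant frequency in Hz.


Given values:
  S = 0.0197 m^2, L = 0.029 m, V = 0.0491 m^3, c = 343 m/s
Formula: f = (c / (2*pi)) * sqrt(S / (V * L))
Compute V * L = 0.0491 * 0.029 = 0.0014239
Compute S / (V * L) = 0.0197 / 0.0014239 = 13.8352
Compute sqrt(13.8352) = 3.71957
Compute c / (2*pi) = 343 / 6.283185 = 54.590148
f = 54.590148 * 3.71957 = 203.05

203.05 Hz


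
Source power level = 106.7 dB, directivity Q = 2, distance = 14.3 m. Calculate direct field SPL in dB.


Given values:
  Lw = 106.7 dB, Q = 2, r = 14.3 m
Formula: SPL = Lw + 10 * log10(Q / (4 * pi * r^2))
Compute 4 * pi * r^2 = 4 * pi * 14.3^2 = 2569.6971
Compute Q / denom = 2 / 2569.6971 = 0.0007783
Compute 10 * log10(0.0007783) = -31.0885
SPL = 106.7 + (-31.0885) = 75.61

75.61 dB


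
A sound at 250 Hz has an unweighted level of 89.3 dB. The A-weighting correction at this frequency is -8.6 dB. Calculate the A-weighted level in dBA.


Given values:
  SPL = 89.3 dB
  A-weighting at 250 Hz = -8.6 dB
Formula: L_A = SPL + A_weight
L_A = 89.3 + (-8.6)
L_A = 80.7

80.7 dBA


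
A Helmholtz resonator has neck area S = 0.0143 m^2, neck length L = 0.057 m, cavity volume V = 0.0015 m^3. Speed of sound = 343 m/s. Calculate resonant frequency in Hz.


Given values:
  S = 0.0143 m^2, L = 0.057 m, V = 0.0015 m^3, c = 343 m/s
Formula: f = (c / (2*pi)) * sqrt(S / (V * L))
Compute V * L = 0.0015 * 0.057 = 8.55e-05
Compute S / (V * L) = 0.0143 / 8.55e-05 = 167.2515
Compute sqrt(167.2515) = 12.932575
Compute c / (2*pi) = 343 / 6.283185 = 54.590148
f = 54.590148 * 12.932575 = 705.99

705.99 Hz


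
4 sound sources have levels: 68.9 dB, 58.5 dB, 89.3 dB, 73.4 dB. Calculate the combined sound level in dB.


Formula: L_total = 10 * log10( sum(10^(Li/10)) )
  Source 1: 10^(68.9/10) = 7762471.1663
  Source 2: 10^(58.5/10) = 707945.7844
  Source 3: 10^(89.3/10) = 851138038.2024
  Source 4: 10^(73.4/10) = 21877616.2395
Sum of linear values = 881486071.3926
L_total = 10 * log10(881486071.3926) = 89.45

89.45 dB


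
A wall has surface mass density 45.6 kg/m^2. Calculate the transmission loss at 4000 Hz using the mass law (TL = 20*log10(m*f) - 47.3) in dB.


Given values:
  m = 45.6 kg/m^2, f = 4000 Hz
Formula: TL = 20 * log10(m * f) - 47.3
Compute m * f = 45.6 * 4000 = 182400.0
Compute log10(182400.0) = 5.261025
Compute 20 * 5.261025 = 105.2205
TL = 105.2205 - 47.3 = 57.92

57.92 dB


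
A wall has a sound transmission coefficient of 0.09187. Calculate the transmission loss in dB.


Given values:
  tau = 0.09187
Formula: TL = 10 * log10(1 / tau)
Compute 1 / tau = 1 / 0.09187 = 10.8849
Compute log10(10.8849) = 1.036824
TL = 10 * 1.036824 = 10.37

10.37 dB


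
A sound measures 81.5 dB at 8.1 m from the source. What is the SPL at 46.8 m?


Given values:
  SPL1 = 81.5 dB, r1 = 8.1 m, r2 = 46.8 m
Formula: SPL2 = SPL1 - 20 * log10(r2 / r1)
Compute ratio: r2 / r1 = 46.8 / 8.1 = 5.7778
Compute log10: log10(5.7778) = 0.761763
Compute drop: 20 * 0.761763 = 15.2353
SPL2 = 81.5 - 15.2353 = 66.26

66.26 dB


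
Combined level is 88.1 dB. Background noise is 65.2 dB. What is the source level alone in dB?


Given values:
  L_total = 88.1 dB, L_bg = 65.2 dB
Formula: L_source = 10 * log10(10^(L_total/10) - 10^(L_bg/10))
Convert to linear:
  10^(88.1/10) = 645654229.0347
  10^(65.2/10) = 3311311.2148
Difference: 645654229.0347 - 3311311.2148 = 642342917.8199
L_source = 10 * log10(642342917.8199) = 88.08

88.08 dB


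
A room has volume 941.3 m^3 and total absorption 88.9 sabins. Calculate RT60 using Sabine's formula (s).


Given values:
  V = 941.3 m^3
  A = 88.9 sabins
Formula: RT60 = 0.161 * V / A
Numerator: 0.161 * 941.3 = 151.5493
RT60 = 151.5493 / 88.9 = 1.705

1.705 s


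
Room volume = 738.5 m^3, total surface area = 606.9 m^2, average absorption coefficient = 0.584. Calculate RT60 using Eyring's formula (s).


Given values:
  V = 738.5 m^3, S = 606.9 m^2, alpha = 0.584
Formula: RT60 = 0.161 * V / (-S * ln(1 - alpha))
Compute ln(1 - 0.584) = ln(0.416) = -0.87707
Denominator: -606.9 * -0.87707 = 532.2938
Numerator: 0.161 * 738.5 = 118.8985
RT60 = 118.8985 / 532.2938 = 0.223

0.223 s


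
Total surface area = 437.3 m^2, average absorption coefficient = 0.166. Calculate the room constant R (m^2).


Given values:
  S = 437.3 m^2, alpha = 0.166
Formula: R = S * alpha / (1 - alpha)
Numerator: 437.3 * 0.166 = 72.5918
Denominator: 1 - 0.166 = 0.834
R = 72.5918 / 0.834 = 87.04

87.04 m^2


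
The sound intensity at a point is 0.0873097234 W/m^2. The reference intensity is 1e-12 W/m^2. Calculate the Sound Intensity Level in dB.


Given values:
  I = 0.0873097234 W/m^2
  I_ref = 1e-12 W/m^2
Formula: SIL = 10 * log10(I / I_ref)
Compute ratio: I / I_ref = 87309723400
Compute log10: log10(87309723400) = 10.941063
Multiply: SIL = 10 * 10.941063 = 109.41

109.41 dB


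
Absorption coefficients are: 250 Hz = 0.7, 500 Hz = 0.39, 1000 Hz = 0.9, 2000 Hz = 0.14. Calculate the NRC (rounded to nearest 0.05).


Given values:
  a_250 = 0.7, a_500 = 0.39
  a_1000 = 0.9, a_2000 = 0.14
Formula: NRC = (a250 + a500 + a1000 + a2000) / 4
Sum = 0.7 + 0.39 + 0.9 + 0.14 = 2.13
NRC = 2.13 / 4 = 0.5325
Rounded to nearest 0.05: 0.55

0.55


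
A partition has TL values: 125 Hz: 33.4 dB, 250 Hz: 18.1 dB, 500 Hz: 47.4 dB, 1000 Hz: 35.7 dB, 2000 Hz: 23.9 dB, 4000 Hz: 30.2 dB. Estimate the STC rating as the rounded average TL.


Given TL values at each frequency:
  125 Hz: 33.4 dB
  250 Hz: 18.1 dB
  500 Hz: 47.4 dB
  1000 Hz: 35.7 dB
  2000 Hz: 23.9 dB
  4000 Hz: 30.2 dB
Formula: STC ~ round(average of TL values)
Sum = 33.4 + 18.1 + 47.4 + 35.7 + 23.9 + 30.2 = 188.7
Average = 188.7 / 6 = 31.45
Rounded: 31

31


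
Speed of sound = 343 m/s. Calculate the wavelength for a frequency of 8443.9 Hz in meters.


Given values:
  c = 343 m/s, f = 8443.9 Hz
Formula: lambda = c / f
lambda = 343 / 8443.9
lambda = 0.0406

0.0406 m


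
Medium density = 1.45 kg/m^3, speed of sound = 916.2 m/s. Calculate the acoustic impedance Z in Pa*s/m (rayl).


Given values:
  rho = 1.45 kg/m^3
  c = 916.2 m/s
Formula: Z = rho * c
Z = 1.45 * 916.2
Z = 1328.49

1328.49 rayl


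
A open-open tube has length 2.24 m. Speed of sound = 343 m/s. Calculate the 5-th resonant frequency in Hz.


Given values:
  Tube type: open-open, L = 2.24 m, c = 343 m/s, n = 5
Formula: f_n = n * c / (2 * L)
Compute 2 * L = 2 * 2.24 = 4.48
f = 5 * 343 / 4.48
f = 382.81

382.81 Hz


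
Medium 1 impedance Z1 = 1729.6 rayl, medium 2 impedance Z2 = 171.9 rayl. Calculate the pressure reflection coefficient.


Given values:
  Z1 = 1729.6 rayl, Z2 = 171.9 rayl
Formula: R = (Z2 - Z1) / (Z2 + Z1)
Numerator: Z2 - Z1 = 171.9 - 1729.6 = -1557.7
Denominator: Z2 + Z1 = 171.9 + 1729.6 = 1901.5
R = -1557.7 / 1901.5 = -0.8192

-0.8192


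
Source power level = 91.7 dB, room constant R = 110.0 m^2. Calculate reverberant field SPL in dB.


Given values:
  Lw = 91.7 dB, R = 110.0 m^2
Formula: SPL = Lw + 10 * log10(4 / R)
Compute 4 / R = 4 / 110.0 = 0.036364
Compute 10 * log10(0.036364) = -14.3933
SPL = 91.7 + (-14.3933) = 77.31

77.31 dB


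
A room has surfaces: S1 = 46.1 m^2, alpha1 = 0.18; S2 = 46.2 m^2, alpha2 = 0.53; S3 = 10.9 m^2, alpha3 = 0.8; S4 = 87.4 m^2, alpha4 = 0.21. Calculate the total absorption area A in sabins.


Given surfaces:
  Surface 1: 46.1 * 0.18 = 8.298
  Surface 2: 46.2 * 0.53 = 24.486
  Surface 3: 10.9 * 0.8 = 8.72
  Surface 4: 87.4 * 0.21 = 18.354
Formula: A = sum(Si * alpha_i)
A = 8.298 + 24.486 + 8.72 + 18.354
A = 59.86

59.86 sabins


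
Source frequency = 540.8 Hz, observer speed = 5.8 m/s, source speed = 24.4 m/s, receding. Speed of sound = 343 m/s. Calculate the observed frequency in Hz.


Given values:
  f_s = 540.8 Hz, v_o = 5.8 m/s, v_s = 24.4 m/s
  Direction: receding
Formula: f_o = f_s * (c - v_o) / (c + v_s)
Numerator: c - v_o = 343 - 5.8 = 337.2
Denominator: c + v_s = 343 + 24.4 = 367.4
f_o = 540.8 * 337.2 / 367.4 = 496.35

496.35 Hz


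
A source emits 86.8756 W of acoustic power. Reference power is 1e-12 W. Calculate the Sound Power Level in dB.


Given values:
  W = 86.8756 W
  W_ref = 1e-12 W
Formula: SWL = 10 * log10(W / W_ref)
Compute ratio: W / W_ref = 86875600000000
Compute log10: log10(86875600000000) = 13.938898
Multiply: SWL = 10 * 13.938898 = 139.39

139.39 dB


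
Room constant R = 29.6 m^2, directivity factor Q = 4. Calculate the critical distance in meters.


Given values:
  R = 29.6 m^2, Q = 4
Formula: d_c = 0.141 * sqrt(Q * R)
Compute Q * R = 4 * 29.6 = 118.4
Compute sqrt(118.4) = 10.8812
d_c = 0.141 * 10.8812 = 1.534

1.534 m


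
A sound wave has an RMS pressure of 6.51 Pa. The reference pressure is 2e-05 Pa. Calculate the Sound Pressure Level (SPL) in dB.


Given values:
  p = 6.51 Pa
  p_ref = 2e-05 Pa
Formula: SPL = 20 * log10(p / p_ref)
Compute ratio: p / p_ref = 6.51 / 2e-05 = 325500
Compute log10: log10(325500) = 5.512551
Multiply: SPL = 20 * 5.512551 = 110.25

110.25 dB


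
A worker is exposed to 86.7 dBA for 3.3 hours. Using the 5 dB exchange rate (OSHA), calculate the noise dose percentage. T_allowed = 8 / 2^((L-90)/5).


Given values:
  L = 86.7 dBA, T = 3.3 hours
Formula: T_allowed = 8 / 2^((L - 90) / 5)
Compute exponent: (86.7 - 90) / 5 = -0.66
Compute 2^(-0.66) = 0.632878
T_allowed = 8 / 0.632878 = 12.640667 hours
Dose = (T / T_allowed) * 100
Dose = (3.3 / 12.640667) * 100 = 26.11

26.11 %


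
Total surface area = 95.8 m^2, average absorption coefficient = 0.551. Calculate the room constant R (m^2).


Given values:
  S = 95.8 m^2, alpha = 0.551
Formula: R = S * alpha / (1 - alpha)
Numerator: 95.8 * 0.551 = 52.7858
Denominator: 1 - 0.551 = 0.449
R = 52.7858 / 0.449 = 117.56

117.56 m^2


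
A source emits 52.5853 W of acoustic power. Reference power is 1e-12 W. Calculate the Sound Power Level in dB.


Given values:
  W = 52.5853 W
  W_ref = 1e-12 W
Formula: SWL = 10 * log10(W / W_ref)
Compute ratio: W / W_ref = 52585300000000
Compute log10: log10(52585300000000) = 13.720864
Multiply: SWL = 10 * 13.720864 = 137.21

137.21 dB


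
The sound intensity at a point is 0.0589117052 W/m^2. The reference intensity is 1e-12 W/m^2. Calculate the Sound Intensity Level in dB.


Given values:
  I = 0.0589117052 W/m^2
  I_ref = 1e-12 W/m^2
Formula: SIL = 10 * log10(I / I_ref)
Compute ratio: I / I_ref = 58911705200
Compute log10: log10(58911705200) = 10.770202
Multiply: SIL = 10 * 10.770202 = 107.7

107.7 dB


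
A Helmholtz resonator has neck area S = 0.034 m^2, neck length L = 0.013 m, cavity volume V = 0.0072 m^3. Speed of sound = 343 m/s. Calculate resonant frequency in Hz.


Given values:
  S = 0.034 m^2, L = 0.013 m, V = 0.0072 m^3, c = 343 m/s
Formula: f = (c / (2*pi)) * sqrt(S / (V * L))
Compute V * L = 0.0072 * 0.013 = 9.36e-05
Compute S / (V * L) = 0.034 / 9.36e-05 = 363.2479
Compute sqrt(363.2479) = 19.059063
Compute c / (2*pi) = 343 / 6.283185 = 54.590148
f = 54.590148 * 19.059063 = 1040.44

1040.44 Hz


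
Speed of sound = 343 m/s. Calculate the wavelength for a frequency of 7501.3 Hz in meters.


Given values:
  c = 343 m/s, f = 7501.3 Hz
Formula: lambda = c / f
lambda = 343 / 7501.3
lambda = 0.0457

0.0457 m


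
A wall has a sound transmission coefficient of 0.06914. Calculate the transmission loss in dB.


Given values:
  tau = 0.06914
Formula: TL = 10 * log10(1 / tau)
Compute 1 / tau = 1 / 0.06914 = 14.4634
Compute log10(14.4634) = 1.16027
TL = 10 * 1.16027 = 11.6

11.6 dB


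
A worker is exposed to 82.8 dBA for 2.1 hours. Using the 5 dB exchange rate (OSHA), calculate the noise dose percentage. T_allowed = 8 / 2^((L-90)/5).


Given values:
  L = 82.8 dBA, T = 2.1 hours
Formula: T_allowed = 8 / 2^((L - 90) / 5)
Compute exponent: (82.8 - 90) / 5 = -1.44
Compute 2^(-1.44) = 0.368567
T_allowed = 8 / 0.368567 = 21.705687 hours
Dose = (T / T_allowed) * 100
Dose = (2.1 / 21.705687) * 100 = 9.67

9.67 %


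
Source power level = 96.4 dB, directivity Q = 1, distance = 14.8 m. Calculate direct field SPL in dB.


Given values:
  Lw = 96.4 dB, Q = 1, r = 14.8 m
Formula: SPL = Lw + 10 * log10(Q / (4 * pi * r^2))
Compute 4 * pi * r^2 = 4 * pi * 14.8^2 = 2752.5378
Compute Q / denom = 1 / 2752.5378 = 0.0003633
Compute 10 * log10(0.0003633) = -34.3973
SPL = 96.4 + (-34.3973) = 62.0

62.0 dB


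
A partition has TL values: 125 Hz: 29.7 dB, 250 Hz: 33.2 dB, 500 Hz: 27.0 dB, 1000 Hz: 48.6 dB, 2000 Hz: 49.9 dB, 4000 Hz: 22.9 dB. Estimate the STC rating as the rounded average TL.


Given TL values at each frequency:
  125 Hz: 29.7 dB
  250 Hz: 33.2 dB
  500 Hz: 27.0 dB
  1000 Hz: 48.6 dB
  2000 Hz: 49.9 dB
  4000 Hz: 22.9 dB
Formula: STC ~ round(average of TL values)
Sum = 29.7 + 33.2 + 27.0 + 48.6 + 49.9 + 22.9 = 211.3
Average = 211.3 / 6 = 35.22
Rounded: 35

35


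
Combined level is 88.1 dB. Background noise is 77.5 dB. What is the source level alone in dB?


Given values:
  L_total = 88.1 dB, L_bg = 77.5 dB
Formula: L_source = 10 * log10(10^(L_total/10) - 10^(L_bg/10))
Convert to linear:
  10^(88.1/10) = 645654229.0347
  10^(77.5/10) = 56234132.519
Difference: 645654229.0347 - 56234132.519 = 589420096.5157
L_source = 10 * log10(589420096.5157) = 87.7

87.7 dB


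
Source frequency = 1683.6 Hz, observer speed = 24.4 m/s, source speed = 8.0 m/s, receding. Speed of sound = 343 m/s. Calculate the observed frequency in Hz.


Given values:
  f_s = 1683.6 Hz, v_o = 24.4 m/s, v_s = 8.0 m/s
  Direction: receding
Formula: f_o = f_s * (c - v_o) / (c + v_s)
Numerator: c - v_o = 343 - 24.4 = 318.6
Denominator: c + v_s = 343 + 8.0 = 351.0
f_o = 1683.6 * 318.6 / 351.0 = 1528.19

1528.19 Hz


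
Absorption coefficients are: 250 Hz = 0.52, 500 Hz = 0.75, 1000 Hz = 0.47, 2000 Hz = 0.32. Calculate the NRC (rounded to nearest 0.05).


Given values:
  a_250 = 0.52, a_500 = 0.75
  a_1000 = 0.47, a_2000 = 0.32
Formula: NRC = (a250 + a500 + a1000 + a2000) / 4
Sum = 0.52 + 0.75 + 0.47 + 0.32 = 2.06
NRC = 2.06 / 4 = 0.515
Rounded to nearest 0.05: 0.5

0.5


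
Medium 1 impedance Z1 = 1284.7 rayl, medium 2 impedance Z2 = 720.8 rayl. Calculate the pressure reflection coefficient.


Given values:
  Z1 = 1284.7 rayl, Z2 = 720.8 rayl
Formula: R = (Z2 - Z1) / (Z2 + Z1)
Numerator: Z2 - Z1 = 720.8 - 1284.7 = -563.9
Denominator: Z2 + Z1 = 720.8 + 1284.7 = 2005.5
R = -563.9 / 2005.5 = -0.2812

-0.2812


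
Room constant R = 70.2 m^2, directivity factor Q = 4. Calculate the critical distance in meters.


Given values:
  R = 70.2 m^2, Q = 4
Formula: d_c = 0.141 * sqrt(Q * R)
Compute Q * R = 4 * 70.2 = 280.8
Compute sqrt(280.8) = 16.7571
d_c = 0.141 * 16.7571 = 2.363

2.363 m


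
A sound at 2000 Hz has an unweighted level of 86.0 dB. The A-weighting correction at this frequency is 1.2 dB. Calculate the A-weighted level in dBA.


Given values:
  SPL = 86.0 dB
  A-weighting at 2000 Hz = 1.2 dB
Formula: L_A = SPL + A_weight
L_A = 86.0 + (1.2)
L_A = 87.2

87.2 dBA


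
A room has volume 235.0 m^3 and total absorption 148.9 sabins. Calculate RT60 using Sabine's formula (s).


Given values:
  V = 235.0 m^3
  A = 148.9 sabins
Formula: RT60 = 0.161 * V / A
Numerator: 0.161 * 235.0 = 37.835
RT60 = 37.835 / 148.9 = 0.254

0.254 s


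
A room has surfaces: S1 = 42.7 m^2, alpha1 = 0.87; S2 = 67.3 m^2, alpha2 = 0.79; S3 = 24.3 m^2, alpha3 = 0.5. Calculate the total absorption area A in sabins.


Given surfaces:
  Surface 1: 42.7 * 0.87 = 37.149
  Surface 2: 67.3 * 0.79 = 53.167
  Surface 3: 24.3 * 0.5 = 12.15
Formula: A = sum(Si * alpha_i)
A = 37.149 + 53.167 + 12.15
A = 102.47

102.47 sabins


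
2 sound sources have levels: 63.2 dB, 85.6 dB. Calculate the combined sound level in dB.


Formula: L_total = 10 * log10( sum(10^(Li/10)) )
  Source 1: 10^(63.2/10) = 2089296.1309
  Source 2: 10^(85.6/10) = 363078054.7701
Sum of linear values = 365167350.901
L_total = 10 * log10(365167350.901) = 85.62

85.62 dB


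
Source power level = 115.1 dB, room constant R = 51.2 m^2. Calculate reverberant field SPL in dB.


Given values:
  Lw = 115.1 dB, R = 51.2 m^2
Formula: SPL = Lw + 10 * log10(4 / R)
Compute 4 / R = 4 / 51.2 = 0.078125
Compute 10 * log10(0.078125) = -11.0721
SPL = 115.1 + (-11.0721) = 104.03

104.03 dB


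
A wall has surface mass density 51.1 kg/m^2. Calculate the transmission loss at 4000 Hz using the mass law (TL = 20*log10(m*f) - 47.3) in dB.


Given values:
  m = 51.1 kg/m^2, f = 4000 Hz
Formula: TL = 20 * log10(m * f) - 47.3
Compute m * f = 51.1 * 4000 = 204400.0
Compute log10(204400.0) = 5.310481
Compute 20 * 5.310481 = 106.2096
TL = 106.2096 - 47.3 = 58.91

58.91 dB


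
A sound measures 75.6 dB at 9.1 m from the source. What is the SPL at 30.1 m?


Given values:
  SPL1 = 75.6 dB, r1 = 9.1 m, r2 = 30.1 m
Formula: SPL2 = SPL1 - 20 * log10(r2 / r1)
Compute ratio: r2 / r1 = 30.1 / 9.1 = 3.3077
Compute log10: log10(3.3077) = 0.519526
Compute drop: 20 * 0.519526 = 10.3905
SPL2 = 75.6 - 10.3905 = 65.21

65.21 dB


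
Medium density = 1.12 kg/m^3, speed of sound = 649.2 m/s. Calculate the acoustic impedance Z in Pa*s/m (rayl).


Given values:
  rho = 1.12 kg/m^3
  c = 649.2 m/s
Formula: Z = rho * c
Z = 1.12 * 649.2
Z = 727.1

727.1 rayl


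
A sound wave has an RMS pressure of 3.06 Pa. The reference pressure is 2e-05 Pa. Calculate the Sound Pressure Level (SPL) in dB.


Given values:
  p = 3.06 Pa
  p_ref = 2e-05 Pa
Formula: SPL = 20 * log10(p / p_ref)
Compute ratio: p / p_ref = 3.06 / 2e-05 = 153000
Compute log10: log10(153000) = 5.184691
Multiply: SPL = 20 * 5.184691 = 103.69

103.69 dB


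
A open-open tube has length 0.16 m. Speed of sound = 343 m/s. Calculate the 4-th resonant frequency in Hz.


Given values:
  Tube type: open-open, L = 0.16 m, c = 343 m/s, n = 4
Formula: f_n = n * c / (2 * L)
Compute 2 * L = 2 * 0.16 = 0.32
f = 4 * 343 / 0.32
f = 4287.5

4287.5 Hz


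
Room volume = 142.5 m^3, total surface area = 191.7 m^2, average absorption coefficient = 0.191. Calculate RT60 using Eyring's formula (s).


Given values:
  V = 142.5 m^3, S = 191.7 m^2, alpha = 0.191
Formula: RT60 = 0.161 * V / (-S * ln(1 - alpha))
Compute ln(1 - 0.191) = ln(0.809) = -0.211956
Denominator: -191.7 * -0.211956 = 40.632
Numerator: 0.161 * 142.5 = 22.9425
RT60 = 22.9425 / 40.632 = 0.565

0.565 s


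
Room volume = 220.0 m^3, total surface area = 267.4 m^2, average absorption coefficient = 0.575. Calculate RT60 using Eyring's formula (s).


Given values:
  V = 220.0 m^3, S = 267.4 m^2, alpha = 0.575
Formula: RT60 = 0.161 * V / (-S * ln(1 - alpha))
Compute ln(1 - 0.575) = ln(0.425) = -0.855666
Denominator: -267.4 * -0.855666 = 228.8051
Numerator: 0.161 * 220.0 = 35.42
RT60 = 35.42 / 228.8051 = 0.155

0.155 s


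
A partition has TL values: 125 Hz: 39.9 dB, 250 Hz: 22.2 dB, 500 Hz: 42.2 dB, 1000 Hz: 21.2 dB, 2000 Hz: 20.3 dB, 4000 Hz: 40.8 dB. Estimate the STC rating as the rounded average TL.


Given TL values at each frequency:
  125 Hz: 39.9 dB
  250 Hz: 22.2 dB
  500 Hz: 42.2 dB
  1000 Hz: 21.2 dB
  2000 Hz: 20.3 dB
  4000 Hz: 40.8 dB
Formula: STC ~ round(average of TL values)
Sum = 39.9 + 22.2 + 42.2 + 21.2 + 20.3 + 40.8 = 186.6
Average = 186.6 / 6 = 31.1
Rounded: 31

31


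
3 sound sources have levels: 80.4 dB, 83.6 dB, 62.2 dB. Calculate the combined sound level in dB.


Formula: L_total = 10 * log10( sum(10^(Li/10)) )
  Source 1: 10^(80.4/10) = 109647819.6143
  Source 2: 10^(83.6/10) = 229086765.2768
  Source 3: 10^(62.2/10) = 1659586.9074
Sum of linear values = 340394171.7985
L_total = 10 * log10(340394171.7985) = 85.32

85.32 dB


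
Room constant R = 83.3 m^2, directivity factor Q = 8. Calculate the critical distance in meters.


Given values:
  R = 83.3 m^2, Q = 8
Formula: d_c = 0.141 * sqrt(Q * R)
Compute Q * R = 8 * 83.3 = 666.4
Compute sqrt(666.4) = 25.8147
d_c = 0.141 * 25.8147 = 3.64

3.64 m
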